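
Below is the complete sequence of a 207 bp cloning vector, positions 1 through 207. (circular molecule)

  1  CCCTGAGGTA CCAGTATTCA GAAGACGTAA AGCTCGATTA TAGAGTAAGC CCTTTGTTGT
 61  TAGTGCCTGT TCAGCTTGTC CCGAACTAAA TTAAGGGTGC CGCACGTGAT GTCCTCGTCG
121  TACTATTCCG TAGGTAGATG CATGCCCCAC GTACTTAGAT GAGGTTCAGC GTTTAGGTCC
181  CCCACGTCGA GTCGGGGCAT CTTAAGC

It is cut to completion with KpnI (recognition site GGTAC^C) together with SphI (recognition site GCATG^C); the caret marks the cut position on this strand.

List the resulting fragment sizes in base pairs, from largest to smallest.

133, 74 bp

The KpnI site (GGTACC) starts at position 7.
KpnI cuts after base 5 of each site (before the last base), so after position 11.
The SphI site (GCATGC) starts at position 140.
SphI cuts after base 5 of each site (before the last base), so after position 144.
Combined cut positions: 11, 144.
Circular molecule, 2 cuts → 2 fragments:
  12–144 → 133 bp
  145–207 then 1–11 → 63 + 11 = 74 bp
Sorted largest to smallest: 133, 74 bp.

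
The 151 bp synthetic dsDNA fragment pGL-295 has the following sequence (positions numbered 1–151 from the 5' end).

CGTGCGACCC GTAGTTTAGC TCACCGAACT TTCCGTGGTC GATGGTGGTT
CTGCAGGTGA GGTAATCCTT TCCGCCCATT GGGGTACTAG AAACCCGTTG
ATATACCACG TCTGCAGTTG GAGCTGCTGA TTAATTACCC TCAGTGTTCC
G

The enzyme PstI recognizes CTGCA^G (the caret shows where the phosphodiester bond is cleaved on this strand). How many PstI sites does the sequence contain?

2

CTGCAG occurs starting at positions 51, 112.
PstI cuts at 2 sites.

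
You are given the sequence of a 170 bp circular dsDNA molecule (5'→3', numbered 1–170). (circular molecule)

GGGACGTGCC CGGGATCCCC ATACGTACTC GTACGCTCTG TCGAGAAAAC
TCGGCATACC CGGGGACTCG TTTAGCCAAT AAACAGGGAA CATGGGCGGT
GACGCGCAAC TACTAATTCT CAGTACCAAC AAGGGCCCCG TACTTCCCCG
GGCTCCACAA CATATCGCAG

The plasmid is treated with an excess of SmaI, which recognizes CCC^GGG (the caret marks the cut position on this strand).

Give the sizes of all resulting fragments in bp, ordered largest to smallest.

88, 50, 32 bp

SmaI sites (CCCGGG) start at positions 9, 59, 147.
SmaI cuts after base 3 of each site, so after positions 11, 61, 149.
Circular molecule, 3 cuts → 3 fragments:
  12–61 → 50 bp
  62–149 → 88 bp
  150–170 then 1–11 → 21 + 11 = 32 bp
Sorted largest to smallest: 88, 50, 32 bp.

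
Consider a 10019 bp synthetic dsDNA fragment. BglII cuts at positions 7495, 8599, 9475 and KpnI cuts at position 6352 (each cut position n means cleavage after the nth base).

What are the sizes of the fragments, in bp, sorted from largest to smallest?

6352, 1143, 1104, 876, 544 bp

Combined cut positions (sorted): 6352, 7495, 8599, 9475.
Linear molecule, 4 cuts → 5 fragments:
  6352 − 0 = 6352 bp
  7495 − 6352 = 1143 bp
  8599 − 7495 = 1104 bp
  9475 − 8599 = 876 bp
  10019 − 9475 = 544 bp
Sorted largest to smallest: 6352, 1143, 1104, 876, 544 bp.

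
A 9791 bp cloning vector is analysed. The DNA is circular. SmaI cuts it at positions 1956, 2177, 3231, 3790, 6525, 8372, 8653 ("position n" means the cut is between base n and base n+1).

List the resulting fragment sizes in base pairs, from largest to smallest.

3094, 2735, 1847, 1054, 559, 281, 221 bp

Circular molecule, 7 cuts → 7 fragments:
  2177 − 1956 = 221 bp
  3231 − 2177 = 1054 bp
  3790 − 3231 = 559 bp
  6525 − 3790 = 2735 bp
  8372 − 6525 = 1847 bp
  8653 − 8372 = 281 bp
  wrap: 9791 − 8653 + 1956 = 3094 bp
Sorted largest to smallest: 3094, 2735, 1847, 1054, 559, 281, 221 bp.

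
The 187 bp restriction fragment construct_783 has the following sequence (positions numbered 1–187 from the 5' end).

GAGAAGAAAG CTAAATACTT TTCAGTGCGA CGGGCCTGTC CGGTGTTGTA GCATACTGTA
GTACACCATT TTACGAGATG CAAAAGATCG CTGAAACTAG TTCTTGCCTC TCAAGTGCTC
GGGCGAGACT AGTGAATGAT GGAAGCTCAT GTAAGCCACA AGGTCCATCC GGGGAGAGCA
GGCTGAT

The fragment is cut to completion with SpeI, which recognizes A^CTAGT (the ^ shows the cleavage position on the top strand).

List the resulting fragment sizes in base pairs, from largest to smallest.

96, 59, 32 bp

SpeI sites (ACTAGT) start at positions 96, 128.
SpeI cuts after the first base of each site, so after positions 96, 128.
Linear molecule, 2 cuts → 3 fragments:
  1–96 → 96 bp
  97–128 → 32 bp
  129–187 → 59 bp
Sorted largest to smallest: 96, 59, 32 bp.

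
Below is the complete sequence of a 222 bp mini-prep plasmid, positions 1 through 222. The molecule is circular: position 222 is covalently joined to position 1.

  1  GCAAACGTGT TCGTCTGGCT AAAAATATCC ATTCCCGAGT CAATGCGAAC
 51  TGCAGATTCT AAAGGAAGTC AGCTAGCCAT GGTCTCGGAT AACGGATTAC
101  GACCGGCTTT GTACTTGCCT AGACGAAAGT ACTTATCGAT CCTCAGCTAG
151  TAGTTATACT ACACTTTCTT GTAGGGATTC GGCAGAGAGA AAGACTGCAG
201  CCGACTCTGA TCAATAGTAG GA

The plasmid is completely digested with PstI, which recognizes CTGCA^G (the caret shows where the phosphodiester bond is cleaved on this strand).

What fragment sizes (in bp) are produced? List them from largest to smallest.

PstI sites (CTGCAG) start at positions 50, 195.
PstI cuts after base 5 of each site (before the last base), so after positions 54, 199.
Circular molecule, 2 cuts → 2 fragments:
  55–199 → 145 bp
  200–222 then 1–54 → 23 + 54 = 77 bp
Sorted largest to smallest: 145, 77 bp.

145, 77 bp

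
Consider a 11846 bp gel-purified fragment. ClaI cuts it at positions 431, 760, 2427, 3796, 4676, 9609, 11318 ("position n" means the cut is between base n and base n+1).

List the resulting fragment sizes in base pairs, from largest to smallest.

Linear molecule, 7 cuts → 8 fragments:
  431 − 0 = 431 bp
  760 − 431 = 329 bp
  2427 − 760 = 1667 bp
  3796 − 2427 = 1369 bp
  4676 − 3796 = 880 bp
  9609 − 4676 = 4933 bp
  11318 − 9609 = 1709 bp
  11846 − 11318 = 528 bp
Sorted largest to smallest: 4933, 1709, 1667, 1369, 880, 528, 431, 329 bp.

4933, 1709, 1667, 1369, 880, 528, 431, 329 bp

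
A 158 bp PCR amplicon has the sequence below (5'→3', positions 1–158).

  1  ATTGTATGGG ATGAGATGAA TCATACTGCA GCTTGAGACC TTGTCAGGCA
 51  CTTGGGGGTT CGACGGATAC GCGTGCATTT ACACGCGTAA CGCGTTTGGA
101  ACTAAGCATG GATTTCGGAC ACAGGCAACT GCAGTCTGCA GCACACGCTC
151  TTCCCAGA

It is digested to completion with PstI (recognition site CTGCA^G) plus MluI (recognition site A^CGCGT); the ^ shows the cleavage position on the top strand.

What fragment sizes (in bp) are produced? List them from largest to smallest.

PstI sites (CTGCAG) start at positions 26, 129, 136.
PstI cuts after base 5 of each site (before the last base), so after positions 30, 133, 140.
MluI sites (ACGCGT) start at positions 69, 83, 90.
MluI cuts after the first base of each site, so after positions 69, 83, 90.
Combined cut positions: 30, 69, 83, 90, 133, 140.
Linear molecule, 6 cuts → 7 fragments:
  1–30 → 30 bp
  31–69 → 39 bp
  70–83 → 14 bp
  84–90 → 7 bp
  91–133 → 43 bp
  134–140 → 7 bp
  141–158 → 18 bp
Sorted largest to smallest: 43, 39, 30, 18, 14, 7, 7 bp.

43, 39, 30, 18, 14, 7, 7 bp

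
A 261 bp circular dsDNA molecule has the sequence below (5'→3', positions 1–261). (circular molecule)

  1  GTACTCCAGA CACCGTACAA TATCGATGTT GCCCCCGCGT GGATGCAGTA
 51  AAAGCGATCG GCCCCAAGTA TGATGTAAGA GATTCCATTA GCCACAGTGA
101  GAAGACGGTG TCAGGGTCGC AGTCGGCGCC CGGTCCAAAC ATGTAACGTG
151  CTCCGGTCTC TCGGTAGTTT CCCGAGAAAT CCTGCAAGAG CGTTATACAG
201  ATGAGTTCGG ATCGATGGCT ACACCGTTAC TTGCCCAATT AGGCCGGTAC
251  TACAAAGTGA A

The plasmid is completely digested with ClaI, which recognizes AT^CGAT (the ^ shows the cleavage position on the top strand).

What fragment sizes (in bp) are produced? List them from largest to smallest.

189, 72 bp

ClaI sites (ATCGAT) start at positions 22, 211.
ClaI cuts after base 2 of each site, so after positions 23, 212.
Circular molecule, 2 cuts → 2 fragments:
  24–212 → 189 bp
  213–261 then 1–23 → 49 + 23 = 72 bp
Sorted largest to smallest: 189, 72 bp.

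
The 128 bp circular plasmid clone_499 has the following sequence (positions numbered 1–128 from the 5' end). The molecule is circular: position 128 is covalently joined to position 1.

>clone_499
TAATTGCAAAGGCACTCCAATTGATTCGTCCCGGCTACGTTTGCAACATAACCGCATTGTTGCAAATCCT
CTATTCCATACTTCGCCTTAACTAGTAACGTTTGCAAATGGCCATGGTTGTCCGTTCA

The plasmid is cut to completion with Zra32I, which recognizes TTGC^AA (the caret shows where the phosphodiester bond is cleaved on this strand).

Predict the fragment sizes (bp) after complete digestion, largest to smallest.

Zra32I sites (TTGCAA) start at positions 4, 41, 60, 102.
Zra32I cuts after base 4 of each site, so after positions 7, 44, 63, 105.
Circular molecule, 4 cuts → 4 fragments:
  8–44 → 37 bp
  45–63 → 19 bp
  64–105 → 42 bp
  106–128 then 1–7 → 23 + 7 = 30 bp
Sorted largest to smallest: 42, 37, 30, 19 bp.

42, 37, 30, 19 bp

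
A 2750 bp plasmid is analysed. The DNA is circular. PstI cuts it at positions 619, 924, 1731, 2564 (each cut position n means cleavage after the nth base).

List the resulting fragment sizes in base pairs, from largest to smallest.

833, 807, 805, 305 bp

Circular molecule, 4 cuts → 4 fragments:
  924 − 619 = 305 bp
  1731 − 924 = 807 bp
  2564 − 1731 = 833 bp
  wrap: 2750 − 2564 + 619 = 805 bp
Sorted largest to smallest: 833, 807, 805, 305 bp.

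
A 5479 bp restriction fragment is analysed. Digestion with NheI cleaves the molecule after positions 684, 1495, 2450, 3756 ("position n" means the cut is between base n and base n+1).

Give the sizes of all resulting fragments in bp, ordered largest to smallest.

1723, 1306, 955, 811, 684 bp

Linear molecule, 4 cuts → 5 fragments:
  684 − 0 = 684 bp
  1495 − 684 = 811 bp
  2450 − 1495 = 955 bp
  3756 − 2450 = 1306 bp
  5479 − 3756 = 1723 bp
Sorted largest to smallest: 1723, 1306, 955, 811, 684 bp.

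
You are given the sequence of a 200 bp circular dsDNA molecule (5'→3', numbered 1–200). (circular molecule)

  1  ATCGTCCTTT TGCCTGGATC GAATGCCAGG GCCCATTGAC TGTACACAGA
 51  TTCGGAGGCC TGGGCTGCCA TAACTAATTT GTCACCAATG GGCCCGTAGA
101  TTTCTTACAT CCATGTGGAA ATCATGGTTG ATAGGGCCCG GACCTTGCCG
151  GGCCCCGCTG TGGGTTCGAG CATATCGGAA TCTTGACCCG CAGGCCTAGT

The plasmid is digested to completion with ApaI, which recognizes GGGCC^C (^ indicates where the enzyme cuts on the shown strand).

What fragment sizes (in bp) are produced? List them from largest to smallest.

ApaI sites (GGGCCC) start at positions 29, 90, 134, 150.
ApaI cuts after base 5 of each site (before the last base), so after positions 33, 94, 138, 154.
Circular molecule, 4 cuts → 4 fragments:
  34–94 → 61 bp
  95–138 → 44 bp
  139–154 → 16 bp
  155–200 then 1–33 → 46 + 33 = 79 bp
Sorted largest to smallest: 79, 61, 44, 16 bp.

79, 61, 44, 16 bp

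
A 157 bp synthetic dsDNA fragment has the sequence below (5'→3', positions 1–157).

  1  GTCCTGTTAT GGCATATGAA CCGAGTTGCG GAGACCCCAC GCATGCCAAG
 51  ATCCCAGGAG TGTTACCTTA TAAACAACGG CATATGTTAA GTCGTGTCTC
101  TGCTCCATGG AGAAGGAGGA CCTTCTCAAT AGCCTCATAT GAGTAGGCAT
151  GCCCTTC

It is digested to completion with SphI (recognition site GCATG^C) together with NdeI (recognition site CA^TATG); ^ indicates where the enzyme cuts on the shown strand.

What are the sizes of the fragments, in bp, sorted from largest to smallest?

SphI sites (GCATGC) start at positions 41, 147.
SphI cuts after base 5 of each site (before the last base), so after positions 45, 151.
NdeI sites (CATATG) start at positions 13, 81, 136.
NdeI cuts after base 2 of each site, so after positions 14, 82, 137.
Combined cut positions: 14, 45, 82, 137, 151.
Linear molecule, 5 cuts → 6 fragments:
  1–14 → 14 bp
  15–45 → 31 bp
  46–82 → 37 bp
  83–137 → 55 bp
  138–151 → 14 bp
  152–157 → 6 bp
Sorted largest to smallest: 55, 37, 31, 14, 14, 6 bp.

55, 37, 31, 14, 14, 6 bp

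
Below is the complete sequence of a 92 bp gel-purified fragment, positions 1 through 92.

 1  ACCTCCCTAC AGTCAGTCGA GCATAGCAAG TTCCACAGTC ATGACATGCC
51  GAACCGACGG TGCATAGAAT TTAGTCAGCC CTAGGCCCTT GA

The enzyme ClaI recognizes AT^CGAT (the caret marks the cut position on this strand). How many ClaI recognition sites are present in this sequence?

No occurrence of ATCGAT is present in the sequence.
ClaI does not cut: 0 sites.

0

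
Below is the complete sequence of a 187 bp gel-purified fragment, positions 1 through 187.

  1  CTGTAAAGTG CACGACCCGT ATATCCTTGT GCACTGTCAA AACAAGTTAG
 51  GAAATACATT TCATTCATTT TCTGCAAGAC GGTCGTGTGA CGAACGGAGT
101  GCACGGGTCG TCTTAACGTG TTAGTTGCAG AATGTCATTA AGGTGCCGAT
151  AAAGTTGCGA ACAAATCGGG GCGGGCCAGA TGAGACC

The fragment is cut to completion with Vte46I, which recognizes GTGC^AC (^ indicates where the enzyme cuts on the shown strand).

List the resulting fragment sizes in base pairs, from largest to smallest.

Vte46I sites (GTGCAC) start at positions 8, 29, 99.
Vte46I cuts after base 4 of each site, so after positions 11, 32, 102.
Linear molecule, 3 cuts → 4 fragments:
  1–11 → 11 bp
  12–32 → 21 bp
  33–102 → 70 bp
  103–187 → 85 bp
Sorted largest to smallest: 85, 70, 21, 11 bp.

85, 70, 21, 11 bp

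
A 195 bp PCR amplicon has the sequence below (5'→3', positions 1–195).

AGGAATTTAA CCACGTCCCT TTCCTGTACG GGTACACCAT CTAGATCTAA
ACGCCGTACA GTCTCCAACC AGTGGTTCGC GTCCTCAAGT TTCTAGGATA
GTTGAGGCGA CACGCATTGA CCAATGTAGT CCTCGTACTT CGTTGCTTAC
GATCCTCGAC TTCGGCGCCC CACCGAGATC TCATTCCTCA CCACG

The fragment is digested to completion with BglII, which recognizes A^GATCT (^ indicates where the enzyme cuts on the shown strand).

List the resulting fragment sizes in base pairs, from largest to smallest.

133, 43, 19 bp

BglII sites (AGATCT) start at positions 43, 176.
BglII cuts after the first base of each site, so after positions 43, 176.
Linear molecule, 2 cuts → 3 fragments:
  1–43 → 43 bp
  44–176 → 133 bp
  177–195 → 19 bp
Sorted largest to smallest: 133, 43, 19 bp.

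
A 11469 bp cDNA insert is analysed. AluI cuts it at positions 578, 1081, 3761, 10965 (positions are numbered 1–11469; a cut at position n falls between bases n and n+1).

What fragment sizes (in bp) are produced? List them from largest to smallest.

Linear molecule, 4 cuts → 5 fragments:
  578 − 0 = 578 bp
  1081 − 578 = 503 bp
  3761 − 1081 = 2680 bp
  10965 − 3761 = 7204 bp
  11469 − 10965 = 504 bp
Sorted largest to smallest: 7204, 2680, 578, 504, 503 bp.

7204, 2680, 578, 504, 503 bp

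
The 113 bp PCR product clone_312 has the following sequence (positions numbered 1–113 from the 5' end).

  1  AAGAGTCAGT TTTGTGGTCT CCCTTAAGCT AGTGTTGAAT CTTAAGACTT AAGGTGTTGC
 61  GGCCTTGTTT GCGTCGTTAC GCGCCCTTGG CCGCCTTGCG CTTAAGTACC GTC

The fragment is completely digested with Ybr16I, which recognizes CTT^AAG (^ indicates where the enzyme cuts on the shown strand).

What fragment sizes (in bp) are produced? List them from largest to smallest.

53, 25, 18, 10, 7 bp

Ybr16I sites (CTTAAG) start at positions 23, 41, 48, 101.
Ybr16I cuts after base 3 of each site, so after positions 25, 43, 50, 103.
Linear molecule, 4 cuts → 5 fragments:
  1–25 → 25 bp
  26–43 → 18 bp
  44–50 → 7 bp
  51–103 → 53 bp
  104–113 → 10 bp
Sorted largest to smallest: 53, 25, 18, 10, 7 bp.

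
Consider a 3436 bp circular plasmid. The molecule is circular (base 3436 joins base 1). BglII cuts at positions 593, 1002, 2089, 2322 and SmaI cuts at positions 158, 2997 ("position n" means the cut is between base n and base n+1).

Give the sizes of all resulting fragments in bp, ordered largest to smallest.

Combined cut positions (sorted): 158, 593, 1002, 2089, 2322, 2997.
Circular molecule, 6 cuts → 6 fragments:
  593 − 158 = 435 bp
  1002 − 593 = 409 bp
  2089 − 1002 = 1087 bp
  2322 − 2089 = 233 bp
  2997 − 2322 = 675 bp
  wrap: 3436 − 2997 + 158 = 597 bp
Sorted largest to smallest: 1087, 675, 597, 435, 409, 233 bp.

1087, 675, 597, 435, 409, 233 bp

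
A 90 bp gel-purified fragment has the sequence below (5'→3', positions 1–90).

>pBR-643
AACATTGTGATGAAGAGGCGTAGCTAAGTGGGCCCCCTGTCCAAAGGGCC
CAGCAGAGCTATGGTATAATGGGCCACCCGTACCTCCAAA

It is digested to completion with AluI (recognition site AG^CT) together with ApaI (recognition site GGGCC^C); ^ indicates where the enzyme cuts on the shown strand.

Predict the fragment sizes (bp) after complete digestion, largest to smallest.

AluI sites (AGCT) start at positions 22, 57.
AluI cuts after base 2 of each site, so after positions 23, 58.
ApaI sites (GGGCCC) start at positions 30, 46.
ApaI cuts after base 5 of each site (before the last base), so after positions 34, 50.
Combined cut positions: 23, 34, 50, 58.
Linear molecule, 4 cuts → 5 fragments:
  1–23 → 23 bp
  24–34 → 11 bp
  35–50 → 16 bp
  51–58 → 8 bp
  59–90 → 32 bp
Sorted largest to smallest: 32, 23, 16, 11, 8 bp.

32, 23, 16, 11, 8 bp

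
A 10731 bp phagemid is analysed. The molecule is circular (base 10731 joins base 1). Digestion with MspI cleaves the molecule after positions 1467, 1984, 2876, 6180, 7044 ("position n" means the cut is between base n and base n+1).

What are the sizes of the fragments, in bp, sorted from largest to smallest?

5154, 3304, 892, 864, 517 bp

Circular molecule, 5 cuts → 5 fragments:
  1984 − 1467 = 517 bp
  2876 − 1984 = 892 bp
  6180 − 2876 = 3304 bp
  7044 − 6180 = 864 bp
  wrap: 10731 − 7044 + 1467 = 5154 bp
Sorted largest to smallest: 5154, 3304, 892, 864, 517 bp.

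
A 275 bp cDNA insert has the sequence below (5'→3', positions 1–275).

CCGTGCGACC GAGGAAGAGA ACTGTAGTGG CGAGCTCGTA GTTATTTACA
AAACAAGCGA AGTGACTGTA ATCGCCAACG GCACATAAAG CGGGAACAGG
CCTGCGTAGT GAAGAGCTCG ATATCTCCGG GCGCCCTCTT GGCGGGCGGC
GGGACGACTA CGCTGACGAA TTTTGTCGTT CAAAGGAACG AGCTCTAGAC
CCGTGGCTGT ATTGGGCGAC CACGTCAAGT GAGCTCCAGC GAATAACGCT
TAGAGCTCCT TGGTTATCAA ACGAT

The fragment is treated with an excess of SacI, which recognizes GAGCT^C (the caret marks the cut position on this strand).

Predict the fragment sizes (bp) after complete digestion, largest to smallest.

SacI sites (GAGCTC) start at positions 32, 114, 190, 231, 253.
SacI cuts after base 5 of each site (before the last base), so after positions 36, 118, 194, 235, 257.
Linear molecule, 5 cuts → 6 fragments:
  1–36 → 36 bp
  37–118 → 82 bp
  119–194 → 76 bp
  195–235 → 41 bp
  236–257 → 22 bp
  258–275 → 18 bp
Sorted largest to smallest: 82, 76, 41, 36, 22, 18 bp.

82, 76, 41, 36, 22, 18 bp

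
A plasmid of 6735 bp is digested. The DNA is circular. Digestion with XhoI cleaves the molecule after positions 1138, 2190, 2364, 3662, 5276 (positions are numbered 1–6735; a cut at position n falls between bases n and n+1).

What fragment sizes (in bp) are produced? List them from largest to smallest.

2597, 1614, 1298, 1052, 174 bp

Circular molecule, 5 cuts → 5 fragments:
  2190 − 1138 = 1052 bp
  2364 − 2190 = 174 bp
  3662 − 2364 = 1298 bp
  5276 − 3662 = 1614 bp
  wrap: 6735 − 5276 + 1138 = 2597 bp
Sorted largest to smallest: 2597, 1614, 1298, 1052, 174 bp.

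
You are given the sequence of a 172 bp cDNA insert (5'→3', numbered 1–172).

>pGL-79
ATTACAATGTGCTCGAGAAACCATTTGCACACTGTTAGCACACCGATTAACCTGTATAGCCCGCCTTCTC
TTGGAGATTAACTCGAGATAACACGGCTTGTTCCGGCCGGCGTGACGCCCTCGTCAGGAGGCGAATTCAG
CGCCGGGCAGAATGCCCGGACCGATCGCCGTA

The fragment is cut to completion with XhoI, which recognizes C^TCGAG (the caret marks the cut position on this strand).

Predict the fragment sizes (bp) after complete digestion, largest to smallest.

XhoI sites (CTCGAG) start at positions 12, 82.
XhoI cuts after the first base of each site, so after positions 12, 82.
Linear molecule, 2 cuts → 3 fragments:
  1–12 → 12 bp
  13–82 → 70 bp
  83–172 → 90 bp
Sorted largest to smallest: 90, 70, 12 bp.

90, 70, 12 bp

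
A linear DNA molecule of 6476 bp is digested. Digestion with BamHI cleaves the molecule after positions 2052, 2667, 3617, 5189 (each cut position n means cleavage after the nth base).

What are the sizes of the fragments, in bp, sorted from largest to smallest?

Linear molecule, 4 cuts → 5 fragments:
  2052 − 0 = 2052 bp
  2667 − 2052 = 615 bp
  3617 − 2667 = 950 bp
  5189 − 3617 = 1572 bp
  6476 − 5189 = 1287 bp
Sorted largest to smallest: 2052, 1572, 1287, 950, 615 bp.

2052, 1572, 1287, 950, 615 bp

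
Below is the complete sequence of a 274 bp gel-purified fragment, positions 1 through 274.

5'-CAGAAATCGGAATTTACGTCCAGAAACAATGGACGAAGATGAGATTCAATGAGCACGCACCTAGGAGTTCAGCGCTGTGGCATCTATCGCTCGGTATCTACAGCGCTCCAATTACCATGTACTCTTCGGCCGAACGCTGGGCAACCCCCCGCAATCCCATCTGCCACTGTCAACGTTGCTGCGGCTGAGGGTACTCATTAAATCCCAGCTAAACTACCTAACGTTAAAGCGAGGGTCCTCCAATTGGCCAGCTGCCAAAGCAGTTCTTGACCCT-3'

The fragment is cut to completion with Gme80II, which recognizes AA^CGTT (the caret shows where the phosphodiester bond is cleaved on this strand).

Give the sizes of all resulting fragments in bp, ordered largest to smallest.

Gme80II sites (AACGTT) start at positions 172, 220.
Gme80II cuts after base 2 of each site, so after positions 173, 221.
Linear molecule, 2 cuts → 3 fragments:
  1–173 → 173 bp
  174–221 → 48 bp
  222–274 → 53 bp
Sorted largest to smallest: 173, 53, 48 bp.

173, 53, 48 bp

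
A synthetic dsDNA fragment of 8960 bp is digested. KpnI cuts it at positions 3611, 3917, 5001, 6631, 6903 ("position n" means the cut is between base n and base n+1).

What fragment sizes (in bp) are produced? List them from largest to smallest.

3611, 2057, 1630, 1084, 306, 272 bp

Linear molecule, 5 cuts → 6 fragments:
  3611 − 0 = 3611 bp
  3917 − 3611 = 306 bp
  5001 − 3917 = 1084 bp
  6631 − 5001 = 1630 bp
  6903 − 6631 = 272 bp
  8960 − 6903 = 2057 bp
Sorted largest to smallest: 3611, 2057, 1630, 1084, 306, 272 bp.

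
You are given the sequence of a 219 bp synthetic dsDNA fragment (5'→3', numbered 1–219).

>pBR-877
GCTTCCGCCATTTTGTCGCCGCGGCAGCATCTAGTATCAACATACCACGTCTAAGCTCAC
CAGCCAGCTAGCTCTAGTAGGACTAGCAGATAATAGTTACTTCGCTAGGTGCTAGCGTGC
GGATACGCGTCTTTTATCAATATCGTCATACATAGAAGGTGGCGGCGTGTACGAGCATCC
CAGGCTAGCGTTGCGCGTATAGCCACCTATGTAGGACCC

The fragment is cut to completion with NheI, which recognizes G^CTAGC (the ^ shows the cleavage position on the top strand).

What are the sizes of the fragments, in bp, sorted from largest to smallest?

NheI sites (GCTAGC) start at positions 67, 111, 184.
NheI cuts after the first base of each site, so after positions 67, 111, 184.
Linear molecule, 3 cuts → 4 fragments:
  1–67 → 67 bp
  68–111 → 44 bp
  112–184 → 73 bp
  185–219 → 35 bp
Sorted largest to smallest: 73, 67, 44, 35 bp.

73, 67, 44, 35 bp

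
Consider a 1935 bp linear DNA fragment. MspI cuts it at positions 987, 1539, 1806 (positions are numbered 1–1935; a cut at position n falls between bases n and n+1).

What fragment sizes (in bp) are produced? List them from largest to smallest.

Linear molecule, 3 cuts → 4 fragments:
  987 − 0 = 987 bp
  1539 − 987 = 552 bp
  1806 − 1539 = 267 bp
  1935 − 1806 = 129 bp
Sorted largest to smallest: 987, 552, 267, 129 bp.

987, 552, 267, 129 bp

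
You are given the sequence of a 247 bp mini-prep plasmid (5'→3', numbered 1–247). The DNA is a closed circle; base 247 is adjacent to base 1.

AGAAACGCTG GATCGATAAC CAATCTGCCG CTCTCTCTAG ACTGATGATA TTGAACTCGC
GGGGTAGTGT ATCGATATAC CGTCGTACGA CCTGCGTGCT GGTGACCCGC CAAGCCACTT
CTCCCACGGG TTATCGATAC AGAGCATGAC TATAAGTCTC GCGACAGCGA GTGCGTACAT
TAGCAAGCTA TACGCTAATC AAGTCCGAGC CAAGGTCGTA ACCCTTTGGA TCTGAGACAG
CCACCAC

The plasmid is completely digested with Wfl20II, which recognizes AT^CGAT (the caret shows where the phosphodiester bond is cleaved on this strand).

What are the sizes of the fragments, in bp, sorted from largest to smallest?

126, 62, 59 bp

Wfl20II sites (ATCGAT) start at positions 12, 71, 133.
Wfl20II cuts after base 2 of each site, so after positions 13, 72, 134.
Circular molecule, 3 cuts → 3 fragments:
  14–72 → 59 bp
  73–134 → 62 bp
  135–247 then 1–13 → 113 + 13 = 126 bp
Sorted largest to smallest: 126, 62, 59 bp.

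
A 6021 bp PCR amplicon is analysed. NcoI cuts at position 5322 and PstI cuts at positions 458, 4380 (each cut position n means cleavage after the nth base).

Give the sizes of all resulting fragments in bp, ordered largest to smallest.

3922, 942, 699, 458 bp

Combined cut positions (sorted): 458, 4380, 5322.
Linear molecule, 3 cuts → 4 fragments:
  458 − 0 = 458 bp
  4380 − 458 = 3922 bp
  5322 − 4380 = 942 bp
  6021 − 5322 = 699 bp
Sorted largest to smallest: 3922, 942, 699, 458 bp.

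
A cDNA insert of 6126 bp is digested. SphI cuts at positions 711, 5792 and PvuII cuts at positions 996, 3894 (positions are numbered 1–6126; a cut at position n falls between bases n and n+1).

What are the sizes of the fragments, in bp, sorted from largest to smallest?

2898, 1898, 711, 334, 285 bp

Combined cut positions (sorted): 711, 996, 3894, 5792.
Linear molecule, 4 cuts → 5 fragments:
  711 − 0 = 711 bp
  996 − 711 = 285 bp
  3894 − 996 = 2898 bp
  5792 − 3894 = 1898 bp
  6126 − 5792 = 334 bp
Sorted largest to smallest: 2898, 1898, 711, 334, 285 bp.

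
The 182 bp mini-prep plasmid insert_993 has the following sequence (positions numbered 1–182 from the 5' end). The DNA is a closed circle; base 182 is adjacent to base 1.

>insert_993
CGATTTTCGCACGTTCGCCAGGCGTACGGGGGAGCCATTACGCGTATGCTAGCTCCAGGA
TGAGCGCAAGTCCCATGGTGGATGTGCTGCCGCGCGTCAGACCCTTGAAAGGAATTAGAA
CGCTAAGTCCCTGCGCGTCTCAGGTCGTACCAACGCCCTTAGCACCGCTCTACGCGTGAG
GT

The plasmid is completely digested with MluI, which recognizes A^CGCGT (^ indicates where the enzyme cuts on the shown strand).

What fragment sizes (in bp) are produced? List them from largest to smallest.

132, 50 bp

MluI sites (ACGCGT) start at positions 40, 172.
MluI cuts after the first base of each site, so after positions 40, 172.
Circular molecule, 2 cuts → 2 fragments:
  41–172 → 132 bp
  173–182 then 1–40 → 10 + 40 = 50 bp
Sorted largest to smallest: 132, 50 bp.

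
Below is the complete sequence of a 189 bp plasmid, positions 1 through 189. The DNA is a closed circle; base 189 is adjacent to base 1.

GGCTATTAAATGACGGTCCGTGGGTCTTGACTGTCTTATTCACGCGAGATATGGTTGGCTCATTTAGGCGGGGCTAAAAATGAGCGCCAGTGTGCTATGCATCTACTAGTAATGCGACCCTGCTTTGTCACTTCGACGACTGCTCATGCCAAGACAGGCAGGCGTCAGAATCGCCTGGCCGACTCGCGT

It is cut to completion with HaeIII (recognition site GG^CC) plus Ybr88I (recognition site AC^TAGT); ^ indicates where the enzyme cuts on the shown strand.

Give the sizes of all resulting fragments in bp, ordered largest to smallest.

The HaeIII site (GGCC) starts at position 177.
HaeIII cuts after base 2 of each site, so after position 178.
The Ybr88I site (ACTAGT) starts at position 105.
Ybr88I cuts after base 2 of each site, so after position 106.
Combined cut positions: 106, 178.
Circular molecule, 2 cuts → 2 fragments:
  107–178 → 72 bp
  179–189 then 1–106 → 11 + 106 = 117 bp
Sorted largest to smallest: 117, 72 bp.

117, 72 bp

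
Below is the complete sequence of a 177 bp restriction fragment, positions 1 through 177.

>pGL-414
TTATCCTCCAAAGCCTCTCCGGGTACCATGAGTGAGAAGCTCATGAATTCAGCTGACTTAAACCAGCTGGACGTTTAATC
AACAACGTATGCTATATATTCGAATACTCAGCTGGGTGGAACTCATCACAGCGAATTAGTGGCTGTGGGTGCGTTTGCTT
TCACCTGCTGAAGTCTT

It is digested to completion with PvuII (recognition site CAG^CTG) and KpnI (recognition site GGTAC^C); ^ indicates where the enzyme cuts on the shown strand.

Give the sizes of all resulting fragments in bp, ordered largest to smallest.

66, 45, 26, 26, 14 bp

PvuII sites (CAGCTG) start at positions 50, 64, 109.
PvuII cuts after base 3 of each site, so after positions 52, 66, 111.
The KpnI site (GGTACC) starts at position 22.
KpnI cuts after base 5 of each site (before the last base), so after position 26.
Combined cut positions: 26, 52, 66, 111.
Linear molecule, 4 cuts → 5 fragments:
  1–26 → 26 bp
  27–52 → 26 bp
  53–66 → 14 bp
  67–111 → 45 bp
  112–177 → 66 bp
Sorted largest to smallest: 66, 45, 26, 26, 14 bp.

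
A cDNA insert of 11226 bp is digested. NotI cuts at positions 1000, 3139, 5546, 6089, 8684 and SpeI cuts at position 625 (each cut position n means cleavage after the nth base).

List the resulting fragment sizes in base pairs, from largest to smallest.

2595, 2542, 2407, 2139, 625, 543, 375 bp

Combined cut positions (sorted): 625, 1000, 3139, 5546, 6089, 8684.
Linear molecule, 6 cuts → 7 fragments:
  625 − 0 = 625 bp
  1000 − 625 = 375 bp
  3139 − 1000 = 2139 bp
  5546 − 3139 = 2407 bp
  6089 − 5546 = 543 bp
  8684 − 6089 = 2595 bp
  11226 − 8684 = 2542 bp
Sorted largest to smallest: 2595, 2542, 2407, 2139, 625, 543, 375 bp.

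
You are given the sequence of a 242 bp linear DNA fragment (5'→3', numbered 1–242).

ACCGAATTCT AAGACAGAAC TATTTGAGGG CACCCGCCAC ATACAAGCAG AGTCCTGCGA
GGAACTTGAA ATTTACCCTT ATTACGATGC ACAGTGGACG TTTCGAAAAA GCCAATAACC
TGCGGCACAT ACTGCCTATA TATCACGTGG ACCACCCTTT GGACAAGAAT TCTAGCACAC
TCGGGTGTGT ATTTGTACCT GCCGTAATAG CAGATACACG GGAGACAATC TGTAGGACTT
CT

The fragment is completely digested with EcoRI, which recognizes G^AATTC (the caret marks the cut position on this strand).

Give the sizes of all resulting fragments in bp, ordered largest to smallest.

163, 75, 4 bp

EcoRI sites (GAATTC) start at positions 4, 167.
EcoRI cuts after the first base of each site, so after positions 4, 167.
Linear molecule, 2 cuts → 3 fragments:
  1–4 → 4 bp
  5–167 → 163 bp
  168–242 → 75 bp
Sorted largest to smallest: 163, 75, 4 bp.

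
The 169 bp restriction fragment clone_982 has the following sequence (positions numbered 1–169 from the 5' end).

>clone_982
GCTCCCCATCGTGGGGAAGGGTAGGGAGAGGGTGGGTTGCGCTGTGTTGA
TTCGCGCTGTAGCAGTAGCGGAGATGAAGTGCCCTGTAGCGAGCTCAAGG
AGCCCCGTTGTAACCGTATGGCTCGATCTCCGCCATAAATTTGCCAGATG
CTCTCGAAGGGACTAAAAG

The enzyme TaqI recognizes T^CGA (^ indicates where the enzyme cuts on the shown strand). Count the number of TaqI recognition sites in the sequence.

2

TCGA occurs starting at positions 123, 154.
TaqI cuts at 2 sites.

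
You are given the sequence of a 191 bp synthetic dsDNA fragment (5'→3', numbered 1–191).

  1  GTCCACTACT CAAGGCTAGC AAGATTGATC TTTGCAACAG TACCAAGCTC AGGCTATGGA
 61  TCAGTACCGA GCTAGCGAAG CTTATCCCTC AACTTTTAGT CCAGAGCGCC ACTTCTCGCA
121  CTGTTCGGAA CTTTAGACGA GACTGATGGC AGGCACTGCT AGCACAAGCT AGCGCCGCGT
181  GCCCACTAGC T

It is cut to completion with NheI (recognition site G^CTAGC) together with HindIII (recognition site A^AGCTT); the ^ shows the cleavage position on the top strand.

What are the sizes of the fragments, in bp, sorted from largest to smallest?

NheI sites (GCTAGC) start at positions 15, 71, 158, 168.
NheI cuts after the first base of each site, so after positions 15, 71, 158, 168.
The HindIII site (AAGCTT) starts at position 78.
HindIII cuts after the first base of each site, so after position 78.
Combined cut positions: 15, 71, 78, 158, 168.
Linear molecule, 5 cuts → 6 fragments:
  1–15 → 15 bp
  16–71 → 56 bp
  72–78 → 7 bp
  79–158 → 80 bp
  159–168 → 10 bp
  169–191 → 23 bp
Sorted largest to smallest: 80, 56, 23, 15, 10, 7 bp.

80, 56, 23, 15, 10, 7 bp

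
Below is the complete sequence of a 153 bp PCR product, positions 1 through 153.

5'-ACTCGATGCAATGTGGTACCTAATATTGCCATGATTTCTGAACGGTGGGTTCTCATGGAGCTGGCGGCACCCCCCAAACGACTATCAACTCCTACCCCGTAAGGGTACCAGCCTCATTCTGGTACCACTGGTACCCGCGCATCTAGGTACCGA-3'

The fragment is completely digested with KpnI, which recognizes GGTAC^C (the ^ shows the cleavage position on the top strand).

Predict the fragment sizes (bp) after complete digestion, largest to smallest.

KpnI sites (GGTACC) start at positions 15, 104, 121, 130, 146.
KpnI cuts after base 5 of each site (before the last base), so after positions 19, 108, 125, 134, 150.
Linear molecule, 5 cuts → 6 fragments:
  1–19 → 19 bp
  20–108 → 89 bp
  109–125 → 17 bp
  126–134 → 9 bp
  135–150 → 16 bp
  151–153 → 3 bp
Sorted largest to smallest: 89, 19, 17, 16, 9, 3 bp.

89, 19, 17, 16, 9, 3 bp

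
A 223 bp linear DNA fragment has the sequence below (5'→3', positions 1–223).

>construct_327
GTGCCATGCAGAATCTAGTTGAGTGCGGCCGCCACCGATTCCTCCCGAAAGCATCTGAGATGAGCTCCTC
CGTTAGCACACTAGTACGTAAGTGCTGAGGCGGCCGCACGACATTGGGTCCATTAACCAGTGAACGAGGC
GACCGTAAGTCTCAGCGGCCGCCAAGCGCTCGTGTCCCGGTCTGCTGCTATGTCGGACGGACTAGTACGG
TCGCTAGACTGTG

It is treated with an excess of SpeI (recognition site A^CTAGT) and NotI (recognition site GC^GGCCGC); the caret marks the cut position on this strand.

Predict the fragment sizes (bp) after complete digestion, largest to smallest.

SpeI sites (ACTAGT) start at positions 80, 201.
SpeI cuts after the first base of each site, so after positions 80, 201.
NotI sites (GCGGCCGC) start at positions 25, 100, 155.
NotI cuts after base 2 of each site, so after positions 26, 101, 156.
Combined cut positions: 26, 80, 101, 156, 201.
Linear molecule, 5 cuts → 6 fragments:
  1–26 → 26 bp
  27–80 → 54 bp
  81–101 → 21 bp
  102–156 → 55 bp
  157–201 → 45 bp
  202–223 → 22 bp
Sorted largest to smallest: 55, 54, 45, 26, 22, 21 bp.

55, 54, 45, 26, 22, 21 bp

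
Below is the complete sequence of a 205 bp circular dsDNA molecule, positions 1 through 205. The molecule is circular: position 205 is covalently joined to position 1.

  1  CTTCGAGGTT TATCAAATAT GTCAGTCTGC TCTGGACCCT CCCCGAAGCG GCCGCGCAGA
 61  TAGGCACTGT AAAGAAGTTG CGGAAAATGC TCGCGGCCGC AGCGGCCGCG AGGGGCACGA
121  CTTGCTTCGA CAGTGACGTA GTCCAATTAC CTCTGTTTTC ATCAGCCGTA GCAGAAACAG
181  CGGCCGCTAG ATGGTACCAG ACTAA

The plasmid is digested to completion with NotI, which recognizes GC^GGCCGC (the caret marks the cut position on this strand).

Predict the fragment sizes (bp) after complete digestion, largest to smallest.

78, 73, 45, 9 bp

NotI sites (GCGGCCGC) start at positions 48, 93, 102, 180.
NotI cuts after base 2 of each site, so after positions 49, 94, 103, 181.
Circular molecule, 4 cuts → 4 fragments:
  50–94 → 45 bp
  95–103 → 9 bp
  104–181 → 78 bp
  182–205 then 1–49 → 24 + 49 = 73 bp
Sorted largest to smallest: 78, 73, 45, 9 bp.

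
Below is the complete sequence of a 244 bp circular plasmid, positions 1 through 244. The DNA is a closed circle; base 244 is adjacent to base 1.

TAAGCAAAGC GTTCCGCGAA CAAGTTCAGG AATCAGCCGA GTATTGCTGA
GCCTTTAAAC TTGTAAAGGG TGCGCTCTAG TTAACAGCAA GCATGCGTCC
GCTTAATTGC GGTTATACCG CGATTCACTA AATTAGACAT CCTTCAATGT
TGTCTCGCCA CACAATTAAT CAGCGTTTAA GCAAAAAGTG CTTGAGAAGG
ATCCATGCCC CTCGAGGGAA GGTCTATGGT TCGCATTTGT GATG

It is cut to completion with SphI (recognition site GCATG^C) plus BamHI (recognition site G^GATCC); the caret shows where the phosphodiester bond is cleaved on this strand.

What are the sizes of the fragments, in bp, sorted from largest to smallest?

The SphI site (GCATGC) starts at position 91.
SphI cuts after base 5 of each site (before the last base), so after position 95.
The BamHI site (GGATCC) starts at position 199.
BamHI cuts after the first base of each site, so after position 199.
Combined cut positions: 95, 199.
Circular molecule, 2 cuts → 2 fragments:
  96–199 → 104 bp
  200–244 then 1–95 → 45 + 95 = 140 bp
Sorted largest to smallest: 140, 104 bp.

140, 104 bp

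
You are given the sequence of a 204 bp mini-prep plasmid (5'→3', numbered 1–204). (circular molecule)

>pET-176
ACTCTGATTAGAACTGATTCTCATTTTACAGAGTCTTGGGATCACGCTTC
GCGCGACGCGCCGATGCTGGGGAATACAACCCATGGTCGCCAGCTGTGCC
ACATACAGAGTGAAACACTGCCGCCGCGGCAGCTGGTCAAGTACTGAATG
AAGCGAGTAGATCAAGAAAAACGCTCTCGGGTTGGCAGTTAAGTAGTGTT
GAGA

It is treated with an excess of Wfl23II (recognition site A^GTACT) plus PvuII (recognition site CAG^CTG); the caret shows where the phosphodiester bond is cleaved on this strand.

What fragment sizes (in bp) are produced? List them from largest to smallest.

The Wfl23II site (AGTACT) starts at position 140.
Wfl23II cuts after the first base of each site, so after position 140.
PvuII sites (CAGCTG) start at positions 91, 130.
PvuII cuts after base 3 of each site, so after positions 93, 132.
Combined cut positions: 93, 132, 140.
Circular molecule, 3 cuts → 3 fragments:
  94–132 → 39 bp
  133–140 → 8 bp
  141–204 then 1–93 → 64 + 93 = 157 bp
Sorted largest to smallest: 157, 39, 8 bp.

157, 39, 8 bp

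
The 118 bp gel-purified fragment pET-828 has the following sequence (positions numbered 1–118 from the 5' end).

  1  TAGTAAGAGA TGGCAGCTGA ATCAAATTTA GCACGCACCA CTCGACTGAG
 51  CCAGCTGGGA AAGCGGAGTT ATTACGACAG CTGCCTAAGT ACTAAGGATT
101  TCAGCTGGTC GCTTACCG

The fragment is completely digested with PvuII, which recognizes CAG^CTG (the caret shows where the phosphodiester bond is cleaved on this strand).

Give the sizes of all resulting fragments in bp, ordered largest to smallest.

38, 26, 24, 16, 14 bp

PvuII sites (CAGCTG) start at positions 14, 52, 78, 102.
PvuII cuts after base 3 of each site, so after positions 16, 54, 80, 104.
Linear molecule, 4 cuts → 5 fragments:
  1–16 → 16 bp
  17–54 → 38 bp
  55–80 → 26 bp
  81–104 → 24 bp
  105–118 → 14 bp
Sorted largest to smallest: 38, 26, 24, 16, 14 bp.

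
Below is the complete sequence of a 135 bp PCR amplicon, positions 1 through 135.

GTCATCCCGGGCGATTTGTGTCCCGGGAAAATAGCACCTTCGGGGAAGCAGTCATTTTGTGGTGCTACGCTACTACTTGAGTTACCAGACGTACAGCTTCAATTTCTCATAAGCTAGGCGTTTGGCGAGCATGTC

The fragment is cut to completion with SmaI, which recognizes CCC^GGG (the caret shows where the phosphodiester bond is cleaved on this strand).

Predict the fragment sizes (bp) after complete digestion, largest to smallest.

111, 16, 8 bp

SmaI sites (CCCGGG) start at positions 6, 22.
SmaI cuts after base 3 of each site, so after positions 8, 24.
Linear molecule, 2 cuts → 3 fragments:
  1–8 → 8 bp
  9–24 → 16 bp
  25–135 → 111 bp
Sorted largest to smallest: 111, 16, 8 bp.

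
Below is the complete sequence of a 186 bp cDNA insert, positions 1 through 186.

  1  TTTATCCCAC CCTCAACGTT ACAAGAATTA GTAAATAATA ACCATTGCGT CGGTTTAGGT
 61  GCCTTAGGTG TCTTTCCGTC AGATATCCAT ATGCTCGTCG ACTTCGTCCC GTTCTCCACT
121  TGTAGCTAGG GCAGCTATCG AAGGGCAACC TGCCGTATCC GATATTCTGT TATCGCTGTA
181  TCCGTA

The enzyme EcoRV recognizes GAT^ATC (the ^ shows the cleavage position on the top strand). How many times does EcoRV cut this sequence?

1

GATATC occurs starting at position 82.
EcoRV cuts at 1 site.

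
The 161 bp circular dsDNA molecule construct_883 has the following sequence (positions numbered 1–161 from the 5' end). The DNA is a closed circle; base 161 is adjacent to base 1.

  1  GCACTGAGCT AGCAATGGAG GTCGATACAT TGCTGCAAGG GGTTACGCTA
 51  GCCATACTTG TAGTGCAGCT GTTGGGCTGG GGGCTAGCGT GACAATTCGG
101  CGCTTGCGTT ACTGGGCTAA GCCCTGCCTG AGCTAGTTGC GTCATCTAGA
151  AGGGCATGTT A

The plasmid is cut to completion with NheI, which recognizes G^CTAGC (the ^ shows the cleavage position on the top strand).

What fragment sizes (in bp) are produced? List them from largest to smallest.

86, 39, 36 bp

NheI sites (GCTAGC) start at positions 8, 47, 83.
NheI cuts after the first base of each site, so after positions 8, 47, 83.
Circular molecule, 3 cuts → 3 fragments:
  9–47 → 39 bp
  48–83 → 36 bp
  84–161 then 1–8 → 78 + 8 = 86 bp
Sorted largest to smallest: 86, 39, 36 bp.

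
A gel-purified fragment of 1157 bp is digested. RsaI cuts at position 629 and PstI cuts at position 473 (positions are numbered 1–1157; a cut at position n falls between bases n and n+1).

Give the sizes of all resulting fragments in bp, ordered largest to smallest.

Combined cut positions (sorted): 473, 629.
Linear molecule, 2 cuts → 3 fragments:
  473 − 0 = 473 bp
  629 − 473 = 156 bp
  1157 − 629 = 528 bp
Sorted largest to smallest: 528, 473, 156 bp.

528, 473, 156 bp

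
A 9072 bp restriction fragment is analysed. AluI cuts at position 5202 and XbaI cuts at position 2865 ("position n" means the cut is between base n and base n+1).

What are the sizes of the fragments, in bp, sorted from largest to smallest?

Combined cut positions (sorted): 2865, 5202.
Linear molecule, 2 cuts → 3 fragments:
  2865 − 0 = 2865 bp
  5202 − 2865 = 2337 bp
  9072 − 5202 = 3870 bp
Sorted largest to smallest: 3870, 2865, 2337 bp.

3870, 2865, 2337 bp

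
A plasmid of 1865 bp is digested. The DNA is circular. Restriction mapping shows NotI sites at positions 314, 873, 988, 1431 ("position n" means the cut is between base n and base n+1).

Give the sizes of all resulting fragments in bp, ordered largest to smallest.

Circular molecule, 4 cuts → 4 fragments:
  873 − 314 = 559 bp
  988 − 873 = 115 bp
  1431 − 988 = 443 bp
  wrap: 1865 − 1431 + 314 = 748 bp
Sorted largest to smallest: 748, 559, 443, 115 bp.

748, 559, 443, 115 bp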